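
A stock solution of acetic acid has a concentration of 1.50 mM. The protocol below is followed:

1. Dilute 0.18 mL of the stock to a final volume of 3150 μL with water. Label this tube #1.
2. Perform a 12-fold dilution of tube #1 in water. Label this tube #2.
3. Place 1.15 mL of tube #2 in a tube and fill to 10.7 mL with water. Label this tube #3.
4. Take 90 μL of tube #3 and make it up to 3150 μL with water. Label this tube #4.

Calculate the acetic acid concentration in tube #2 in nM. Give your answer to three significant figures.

Step 1: 0.18 mL brought to 3150 μL → factor 3.15/0.18 = 17.5
Step 2: 12-fold → factor 12
Dilution factor through tube #2 = 17.5 × 12 = 210
[tube #2] = 1.50 mM / 210 = 0.007143 mM = 7.14 × 10^3 nM

7.14 × 10^3 nM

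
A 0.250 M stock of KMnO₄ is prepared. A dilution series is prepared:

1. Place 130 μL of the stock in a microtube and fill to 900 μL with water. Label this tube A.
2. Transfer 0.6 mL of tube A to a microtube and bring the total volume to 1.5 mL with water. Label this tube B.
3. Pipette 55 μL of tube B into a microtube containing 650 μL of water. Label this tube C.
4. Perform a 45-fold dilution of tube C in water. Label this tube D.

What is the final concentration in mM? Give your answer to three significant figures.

Step 1: 130 μL brought to 900 μL → factor 900/130 = 6.9231
Step 2: 0.6 mL brought to 1.5 mL → factor 1.5/0.6 = 2.5
Step 3: 55 μL + 650 μL = 705 μL total → factor 705/55 = 12.818
Step 4: 45-fold → factor 45
Overall dilution factor = 6.9231 × 2.5 × 12.818 × 45 = 9983.4
Final = 0.250 M / 9983.4 = 2.504 × 10^-5 M = 0.0250 mM

0.0250 mM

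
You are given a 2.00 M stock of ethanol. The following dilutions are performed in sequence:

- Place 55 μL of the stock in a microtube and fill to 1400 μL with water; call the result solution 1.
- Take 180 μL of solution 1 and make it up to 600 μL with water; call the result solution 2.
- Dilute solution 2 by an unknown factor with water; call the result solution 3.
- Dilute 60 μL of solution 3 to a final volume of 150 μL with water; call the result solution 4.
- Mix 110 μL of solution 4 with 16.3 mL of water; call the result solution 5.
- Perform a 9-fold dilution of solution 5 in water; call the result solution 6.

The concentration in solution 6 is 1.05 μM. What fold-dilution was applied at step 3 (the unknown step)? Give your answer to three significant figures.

6.69-fold

Step 1: 55 μL brought to 1400 μL → factor 1400/55 = 25.455
Step 2: 180 μL brought to 600 μL → factor 600/180 = 3.3333
Step 3: unknown factor x
Step 4: 60 μL brought to 150 μL → factor 150/60 = 2.5
Step 5: 110 μL + 16.3 mL = 16410 μL total → factor 16410/110 = 149.18
Step 6: 9-fold → factor 9
Product of known-step factors = 2.848 × 10^5
Overall factor = 2.00 M / (1.05 μM) = 1.9048 × 10^6
x = 1.9048 × 10^6 / 2.848 × 10^5 = 6.69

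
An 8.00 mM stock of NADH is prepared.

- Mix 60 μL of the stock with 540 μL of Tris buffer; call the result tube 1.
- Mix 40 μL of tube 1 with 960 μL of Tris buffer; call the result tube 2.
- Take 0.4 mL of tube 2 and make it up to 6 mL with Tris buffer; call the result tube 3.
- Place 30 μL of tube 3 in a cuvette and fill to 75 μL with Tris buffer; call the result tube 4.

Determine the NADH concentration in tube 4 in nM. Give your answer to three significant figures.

Step 1: 60 μL + 540 μL = 600 μL total → factor 600/60 = 10
Step 2: 40 μL + 960 μL = 1000 μL total → factor 1000/40 = 25
Step 3: 0.4 mL brought to 6 mL → factor 6/0.4 = 15
Step 4: 30 μL brought to 75 μL → factor 75/30 = 2.5
Overall dilution factor = 10 × 25 × 15 × 2.5 = 9375
Final = 8.00 mM / 9375 = 0.0008533 mM = 853 nM

853 nM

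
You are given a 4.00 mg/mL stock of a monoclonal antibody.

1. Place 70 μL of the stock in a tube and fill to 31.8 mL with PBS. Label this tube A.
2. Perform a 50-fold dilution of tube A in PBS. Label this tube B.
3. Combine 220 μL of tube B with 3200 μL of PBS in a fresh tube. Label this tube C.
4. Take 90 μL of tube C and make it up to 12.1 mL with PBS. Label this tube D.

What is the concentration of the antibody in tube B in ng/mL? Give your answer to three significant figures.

Step 1: 70 μL brought to 31.8 mL → factor 31800/70 = 454.29
Step 2: 50-fold → factor 50
Dilution factor through tube B = 454.29 × 50 = 22714
[tube B] = 4.00 mg/mL / 22714 = 0.0001761 mg/mL = 176 ng/mL

176 ng/mL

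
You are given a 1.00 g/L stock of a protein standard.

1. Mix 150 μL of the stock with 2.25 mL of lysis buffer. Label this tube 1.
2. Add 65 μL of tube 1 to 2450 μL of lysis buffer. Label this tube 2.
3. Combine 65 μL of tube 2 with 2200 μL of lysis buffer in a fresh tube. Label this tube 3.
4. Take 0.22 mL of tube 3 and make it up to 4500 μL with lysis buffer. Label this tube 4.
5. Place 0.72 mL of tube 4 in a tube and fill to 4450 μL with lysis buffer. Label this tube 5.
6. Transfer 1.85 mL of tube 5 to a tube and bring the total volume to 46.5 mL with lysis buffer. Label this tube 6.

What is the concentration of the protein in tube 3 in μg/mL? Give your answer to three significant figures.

Step 1: 150 μL + 2.25 mL = 2400 μL total → factor 2400/150 = 16
Step 2: 65 μL + 2450 μL = 2515 μL total → factor 2515/65 = 38.692
Step 3: 65 μL + 2200 μL = 2265 μL total → factor 2265/65 = 34.846
Dilution factor through tube 3 = 16 × 38.692 × 34.846 = 21572
[tube 3] = 1.00 g/L / 21572 = 4.636 × 10^-5 g/L = 0.0464 μg/mL

0.0464 μg/mL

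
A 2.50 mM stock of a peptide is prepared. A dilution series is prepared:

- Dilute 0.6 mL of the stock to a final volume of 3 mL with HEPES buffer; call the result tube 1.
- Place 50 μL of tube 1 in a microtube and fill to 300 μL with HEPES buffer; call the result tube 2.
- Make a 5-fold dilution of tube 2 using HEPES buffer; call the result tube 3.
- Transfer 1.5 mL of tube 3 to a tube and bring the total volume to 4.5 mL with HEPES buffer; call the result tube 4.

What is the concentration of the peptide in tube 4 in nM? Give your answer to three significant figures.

Step 1: 0.6 mL brought to 3 mL → factor 3/0.6 = 5
Step 2: 50 μL brought to 300 μL → factor 300/50 = 6
Step 3: 5-fold → factor 5
Step 4: 1.5 mL brought to 4.5 mL → factor 4.5/1.5 = 3
Overall dilution factor = 5 × 6 × 5 × 3 = 450
Final = 2.50 mM / 450 = 0.005556 mM = 5.56 × 10^3 nM

5.56 × 10^3 nM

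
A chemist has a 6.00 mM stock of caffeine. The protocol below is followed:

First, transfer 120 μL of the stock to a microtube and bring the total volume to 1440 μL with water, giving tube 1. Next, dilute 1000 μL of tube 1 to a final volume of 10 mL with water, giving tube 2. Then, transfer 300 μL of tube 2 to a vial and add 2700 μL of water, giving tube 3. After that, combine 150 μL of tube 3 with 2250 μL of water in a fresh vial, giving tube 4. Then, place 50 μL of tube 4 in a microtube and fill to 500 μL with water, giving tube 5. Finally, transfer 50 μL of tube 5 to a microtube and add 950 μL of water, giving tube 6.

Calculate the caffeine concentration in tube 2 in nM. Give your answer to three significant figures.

Step 1: 120 μL brought to 1440 μL → factor 1440/120 = 12
Step 2: 1000 μL brought to 10 mL → factor 10000/1000 = 10
Dilution factor through tube 2 = 12 × 10 = 120
[tube 2] = 6.00 mM / 120 = 0.05000 mM = 5.00 × 10^4 nM

5.00 × 10^4 nM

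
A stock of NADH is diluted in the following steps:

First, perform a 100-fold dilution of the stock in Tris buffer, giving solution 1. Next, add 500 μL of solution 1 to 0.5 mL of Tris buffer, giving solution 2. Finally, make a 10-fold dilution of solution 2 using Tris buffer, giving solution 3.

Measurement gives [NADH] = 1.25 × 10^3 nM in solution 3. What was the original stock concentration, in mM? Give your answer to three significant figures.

2.50 mM

Step 1: 100-fold → factor 100
Step 2: 500 μL + 0.5 mL = 1000 μL total → factor 1000/500 = 2
Step 3: 10-fold → factor 10
Overall dilution factor = 100 × 2 × 10 = 2000
Stock = 1.25 × 10^3 nM × 2000 = 2.500 × 10^6 nM = 2.50 mM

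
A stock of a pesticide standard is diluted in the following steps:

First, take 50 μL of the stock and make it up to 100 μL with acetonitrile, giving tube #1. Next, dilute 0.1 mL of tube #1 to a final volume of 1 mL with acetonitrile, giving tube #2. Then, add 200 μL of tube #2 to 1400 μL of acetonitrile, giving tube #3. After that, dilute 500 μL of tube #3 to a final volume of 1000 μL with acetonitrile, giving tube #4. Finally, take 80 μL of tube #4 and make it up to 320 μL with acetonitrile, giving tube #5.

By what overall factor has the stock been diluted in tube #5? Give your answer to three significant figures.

Step 1: 50 μL brought to 100 μL → factor 100/50 = 2
Step 2: 0.1 mL brought to 1 mL → factor 1/0.1 = 10
Step 3: 200 μL + 1400 μL = 1600 μL total → factor 1600/200 = 8
Step 4: 500 μL brought to 1000 μL → factor 1000/500 = 2
Step 5: 80 μL brought to 320 μL → factor 320/80 = 4
Overall dilution factor = 2 × 10 × 8 × 2 × 4 = 1280

1.28 × 10^3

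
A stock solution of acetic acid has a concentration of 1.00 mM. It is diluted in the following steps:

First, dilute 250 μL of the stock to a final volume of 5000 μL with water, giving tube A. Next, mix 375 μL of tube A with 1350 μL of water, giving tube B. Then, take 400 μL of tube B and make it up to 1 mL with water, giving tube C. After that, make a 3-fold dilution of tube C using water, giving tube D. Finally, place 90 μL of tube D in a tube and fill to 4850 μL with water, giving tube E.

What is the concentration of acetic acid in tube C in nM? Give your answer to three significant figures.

4.35 × 10^3 nM

Step 1: 250 μL brought to 5000 μL → factor 5000/250 = 20
Step 2: 375 μL + 1350 μL = 1725 μL total → factor 1725/375 = 4.6
Step 3: 400 μL brought to 1 mL → factor 1000/400 = 2.5
Dilution factor through tube C = 20 × 4.6 × 2.5 = 230
[tube C] = 1.00 mM / 230 = 0.004348 mM = 4.35 × 10^3 nM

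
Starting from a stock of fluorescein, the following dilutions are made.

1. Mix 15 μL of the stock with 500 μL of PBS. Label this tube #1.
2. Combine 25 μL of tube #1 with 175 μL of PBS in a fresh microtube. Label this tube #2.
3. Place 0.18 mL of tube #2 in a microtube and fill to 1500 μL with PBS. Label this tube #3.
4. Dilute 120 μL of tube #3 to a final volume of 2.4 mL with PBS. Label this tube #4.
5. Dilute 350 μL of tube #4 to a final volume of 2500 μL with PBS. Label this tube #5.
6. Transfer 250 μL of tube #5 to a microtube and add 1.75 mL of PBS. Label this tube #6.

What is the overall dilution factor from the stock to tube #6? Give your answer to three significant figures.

2.62 × 10^6

Step 1: 15 μL + 500 μL = 515 μL total → factor 515/15 = 34.333
Step 2: 25 μL + 175 μL = 200 μL total → factor 200/25 = 8
Step 3: 0.18 mL brought to 1500 μL → factor 1.5/0.18 = 8.3333
Step 4: 120 μL brought to 2.4 mL → factor 2400/120 = 20
Step 5: 350 μL brought to 2500 μL → factor 2500/350 = 7.1429
Step 6: 250 μL + 1.75 mL = 2000 μL total → factor 2000/250 = 8
Overall dilution factor = 34.333 × 8 × 8.3333 × 20 × 7.1429 × 8 = 2.6159 × 10^6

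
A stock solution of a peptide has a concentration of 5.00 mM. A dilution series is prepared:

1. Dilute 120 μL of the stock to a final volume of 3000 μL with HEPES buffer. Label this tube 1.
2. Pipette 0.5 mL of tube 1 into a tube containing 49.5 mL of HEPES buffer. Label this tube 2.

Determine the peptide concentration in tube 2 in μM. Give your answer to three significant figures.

Step 1: 120 μL brought to 3000 μL → factor 3000/120 = 25
Step 2: 0.5 mL + 49.5 mL = 50 mL total → factor 50/0.5 = 100
Overall dilution factor = 25 × 100 = 2500
Final = 5.00 mM / 2500 = 0.002000 mM = 2.00 μM

2.00 μM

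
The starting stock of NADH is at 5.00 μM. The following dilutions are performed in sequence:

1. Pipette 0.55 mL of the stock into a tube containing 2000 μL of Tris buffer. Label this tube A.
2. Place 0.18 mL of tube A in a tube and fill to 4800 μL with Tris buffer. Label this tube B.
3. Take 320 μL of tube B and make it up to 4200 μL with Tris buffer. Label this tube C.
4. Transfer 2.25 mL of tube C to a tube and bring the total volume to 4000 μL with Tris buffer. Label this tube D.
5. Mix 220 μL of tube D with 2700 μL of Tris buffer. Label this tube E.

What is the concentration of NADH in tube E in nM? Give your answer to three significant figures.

0.131 nM

Step 1: 0.55 mL + 2000 μL = 2.55 mL total → factor 2.55/0.55 = 4.6364
Step 2: 0.18 mL brought to 4800 μL → factor 4.8/0.18 = 26.667
Step 3: 320 μL brought to 4200 μL → factor 4200/320 = 13.125
Step 4: 2.25 mL brought to 4000 μL → factor 4/2.25 = 1.7778
Step 5: 220 μL + 2700 μL = 2920 μL total → factor 2920/220 = 13.273
Overall dilution factor = 4.6364 × 26.667 × 13.125 × 1.7778 × 13.273 = 38290
Final = 5.00 μM / 38290 = 0.0001306 μM = 0.131 nM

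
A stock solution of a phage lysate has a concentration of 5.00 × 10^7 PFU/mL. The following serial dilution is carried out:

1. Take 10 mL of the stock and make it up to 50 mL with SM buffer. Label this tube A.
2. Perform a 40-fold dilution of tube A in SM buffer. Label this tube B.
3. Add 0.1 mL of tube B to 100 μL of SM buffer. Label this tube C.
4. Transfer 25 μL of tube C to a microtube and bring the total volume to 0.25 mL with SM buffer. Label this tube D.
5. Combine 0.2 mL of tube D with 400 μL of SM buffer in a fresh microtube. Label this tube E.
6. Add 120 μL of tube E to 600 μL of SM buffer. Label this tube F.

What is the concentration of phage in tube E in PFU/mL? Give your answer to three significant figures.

Step 1: 10 mL brought to 50 mL → factor 50/10 = 5
Step 2: 40-fold → factor 40
Step 3: 0.1 mL + 100 μL = 0.2 mL total → factor 0.2/0.1 = 2
Step 4: 25 μL brought to 0.25 mL → factor 250/25 = 10
Step 5: 0.2 mL + 400 μL = 0.6 mL total → factor 0.6/0.2 = 3
Dilution factor through tube E = 5 × 40 × 2 × 10 × 3 = 12000
[tube E] = 5.00 × 10^7 PFU/mL / 12000 = 4.17 × 10^3 PFU/mL

4.17 × 10^3 PFU/mL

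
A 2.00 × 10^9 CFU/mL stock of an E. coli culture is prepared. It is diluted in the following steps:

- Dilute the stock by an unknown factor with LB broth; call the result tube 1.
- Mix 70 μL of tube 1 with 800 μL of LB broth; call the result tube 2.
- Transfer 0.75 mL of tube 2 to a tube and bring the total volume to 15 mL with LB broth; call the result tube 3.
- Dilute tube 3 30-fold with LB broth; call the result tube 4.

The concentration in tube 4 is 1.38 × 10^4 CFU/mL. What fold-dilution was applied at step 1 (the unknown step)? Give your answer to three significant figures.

19.4-fold

Step 1: unknown factor x
Step 2: 70 μL + 800 μL = 870 μL total → factor 870/70 = 12.429
Step 3: 0.75 mL brought to 15 mL → factor 15/0.75 = 20
Step 4: 30-fold → factor 30
Product of known-step factors = 7457.1
Overall factor = 2.00 × 10^9 CFU/mL / (1.38 × 10^4 CFU/mL) = 1.4493 × 10^5
x = 1.4493 × 10^5 / 7457.1 = 19.4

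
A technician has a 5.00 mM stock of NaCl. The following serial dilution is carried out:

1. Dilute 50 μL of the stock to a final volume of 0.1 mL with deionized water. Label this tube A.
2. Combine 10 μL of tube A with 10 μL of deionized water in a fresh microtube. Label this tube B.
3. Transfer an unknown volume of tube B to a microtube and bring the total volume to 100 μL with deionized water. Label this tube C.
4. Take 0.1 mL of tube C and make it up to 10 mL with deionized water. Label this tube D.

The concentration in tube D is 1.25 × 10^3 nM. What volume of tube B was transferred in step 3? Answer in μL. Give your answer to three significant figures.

10.0 μL

Step 1: 50 μL brought to 0.1 mL → factor 100/50 = 2
Step 2: 10 μL + 10 μL = 20 μL total → factor 20/10 = 2
Step 3: v brought to 100 μL → factor = 100 μL/v
Step 4: 0.1 mL brought to 10 mL → factor 10/0.1 = 100
Product of known-step factors = 400
Overall factor = 5.00 mM / (1.25 × 10^3 nM) = 4000
Step-3 factor = 4000 / 400 = 10
v = 100 μL / 10 = 10.0 μL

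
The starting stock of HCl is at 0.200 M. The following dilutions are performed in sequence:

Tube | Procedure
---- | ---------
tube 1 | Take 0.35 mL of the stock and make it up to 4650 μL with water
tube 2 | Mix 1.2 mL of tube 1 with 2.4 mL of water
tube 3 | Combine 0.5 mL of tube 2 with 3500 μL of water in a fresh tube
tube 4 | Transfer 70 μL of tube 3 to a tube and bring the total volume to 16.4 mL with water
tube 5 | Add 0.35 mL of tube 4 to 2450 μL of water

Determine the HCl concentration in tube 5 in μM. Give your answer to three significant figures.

0.335 μM

Step 1: 0.35 mL brought to 4650 μL → factor 4.65/0.35 = 13.286
Step 2: 1.2 mL + 2.4 mL = 3.6 mL total → factor 3.6/1.2 = 3
Step 3: 0.5 mL + 3500 μL = 4 mL total → factor 4/0.5 = 8
Step 4: 70 μL brought to 16.4 mL → factor 16400/70 = 234.29
Step 5: 0.35 mL + 2450 μL = 2.8 mL total → factor 2.8/0.35 = 8
Overall dilution factor = 13.286 × 3 × 8 × 234.29 × 8 = 5.9763 × 10^5
Final = 0.200 M / 5.9763 × 10^5 = 3.347 × 10^-7 M = 0.335 μM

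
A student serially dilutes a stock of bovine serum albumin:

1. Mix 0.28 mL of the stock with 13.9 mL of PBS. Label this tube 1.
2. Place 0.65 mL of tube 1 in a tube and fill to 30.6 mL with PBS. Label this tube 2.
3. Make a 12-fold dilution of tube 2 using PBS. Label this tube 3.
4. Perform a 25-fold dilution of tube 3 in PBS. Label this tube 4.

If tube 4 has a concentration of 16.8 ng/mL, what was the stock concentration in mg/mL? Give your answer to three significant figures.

12.0 mg/mL

Step 1: 0.28 mL + 13.9 mL = 14.18 mL total → factor 14.18/0.28 = 50.643
Step 2: 0.65 mL brought to 30.6 mL → factor 30.6/0.65 = 47.077
Step 3: 12-fold → factor 12
Step 4: 25-fold → factor 25
Overall dilution factor = 50.643 × 47.077 × 12 × 25 = 7.1523 × 10^5
Stock = 16.8 ng/mL × 7.1523 × 10^5 = 1.202 × 10^7 ng/mL = 12.0 mg/mL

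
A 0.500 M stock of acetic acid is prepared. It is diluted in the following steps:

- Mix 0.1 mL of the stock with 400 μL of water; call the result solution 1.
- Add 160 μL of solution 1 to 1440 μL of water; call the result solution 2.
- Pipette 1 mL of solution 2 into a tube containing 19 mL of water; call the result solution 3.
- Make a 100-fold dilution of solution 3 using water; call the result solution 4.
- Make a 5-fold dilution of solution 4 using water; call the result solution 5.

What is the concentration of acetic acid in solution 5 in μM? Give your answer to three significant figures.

1.00 μM

Step 1: 0.1 mL + 400 μL = 0.5 mL total → factor 0.5/0.1 = 5
Step 2: 160 μL + 1440 μL = 1600 μL total → factor 1600/160 = 10
Step 3: 1 mL + 19 mL = 20 mL total → factor 20/1 = 20
Step 4: 100-fold → factor 100
Step 5: 5-fold → factor 5
Overall dilution factor = 5 × 10 × 20 × 100 × 5 = 5 × 10^5
Final = 0.500 M / 5 × 10^5 = 1.000 × 10^-6 M = 1.00 μM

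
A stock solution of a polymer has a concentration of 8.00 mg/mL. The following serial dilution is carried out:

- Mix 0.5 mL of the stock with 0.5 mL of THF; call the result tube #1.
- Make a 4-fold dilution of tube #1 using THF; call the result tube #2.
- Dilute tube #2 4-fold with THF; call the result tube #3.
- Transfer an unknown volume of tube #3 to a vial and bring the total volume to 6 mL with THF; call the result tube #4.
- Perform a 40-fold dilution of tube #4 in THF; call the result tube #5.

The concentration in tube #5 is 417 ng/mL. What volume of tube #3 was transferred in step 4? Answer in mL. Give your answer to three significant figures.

Step 1: 0.5 mL + 0.5 mL = 1 mL total → factor 1/0.5 = 2
Step 2: 4-fold → factor 4
Step 3: 4-fold → factor 4
Step 4: v brought to 6 mL → factor = 6 mL/v
Step 5: 40-fold → factor 40
Product of known-step factors = 1280
Overall factor = 8.00 mg/mL / (417 ng/mL) = 19185
Step-4 factor = 19185 / 1280 = 14.988
v = 6 mL / 14.988 = 0.400 mL

0.400 mL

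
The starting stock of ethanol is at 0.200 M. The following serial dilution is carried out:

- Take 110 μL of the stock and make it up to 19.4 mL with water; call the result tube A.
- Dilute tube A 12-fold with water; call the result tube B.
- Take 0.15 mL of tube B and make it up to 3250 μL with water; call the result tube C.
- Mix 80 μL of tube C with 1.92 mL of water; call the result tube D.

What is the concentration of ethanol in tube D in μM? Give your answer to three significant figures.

0.174 μM

Step 1: 110 μL brought to 19.4 mL → factor 19400/110 = 176.36
Step 2: 12-fold → factor 12
Step 3: 0.15 mL brought to 3250 μL → factor 3.25/0.15 = 21.667
Step 4: 80 μL + 1.92 mL = 2000 μL total → factor 2000/80 = 25
Overall dilution factor = 176.36 × 12 × 21.667 × 25 = 1.1464 × 10^6
Final = 0.200 M / 1.1464 × 10^6 = 1.745 × 10^-7 M = 0.174 μM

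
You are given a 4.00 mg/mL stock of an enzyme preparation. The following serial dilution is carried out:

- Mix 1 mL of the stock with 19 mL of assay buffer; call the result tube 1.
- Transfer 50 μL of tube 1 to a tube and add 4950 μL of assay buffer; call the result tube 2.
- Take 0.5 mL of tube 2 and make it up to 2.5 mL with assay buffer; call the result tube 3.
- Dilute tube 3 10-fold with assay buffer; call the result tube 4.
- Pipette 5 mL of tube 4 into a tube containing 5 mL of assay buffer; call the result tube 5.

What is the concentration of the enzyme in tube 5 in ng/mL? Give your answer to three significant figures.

20.0 ng/mL

Step 1: 1 mL + 19 mL = 20 mL total → factor 20/1 = 20
Step 2: 50 μL + 4950 μL = 5000 μL total → factor 5000/50 = 100
Step 3: 0.5 mL brought to 2.5 mL → factor 2.5/0.5 = 5
Step 4: 10-fold → factor 10
Step 5: 5 mL + 5 mL = 10 mL total → factor 10/5 = 2
Overall dilution factor = 20 × 100 × 5 × 10 × 2 = 2 × 10^5
Final = 4.00 mg/mL / 2 × 10^5 = 2.000 × 10^-5 mg/mL = 20.0 ng/mL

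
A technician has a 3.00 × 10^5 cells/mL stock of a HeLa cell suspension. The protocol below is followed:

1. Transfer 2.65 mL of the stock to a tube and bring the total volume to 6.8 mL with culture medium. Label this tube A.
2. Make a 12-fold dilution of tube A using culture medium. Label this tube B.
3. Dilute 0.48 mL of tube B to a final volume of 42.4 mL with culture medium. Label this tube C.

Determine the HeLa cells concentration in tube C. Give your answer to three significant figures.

110 cells/mL

Step 1: 2.65 mL brought to 6.8 mL → factor 6.8/2.65 = 2.566
Step 2: 12-fold → factor 12
Step 3: 0.48 mL brought to 42.4 mL → factor 42.4/0.48 = 88.333
Overall dilution factor = 2.566 × 12 × 88.333 = 2720
Final = 3.00 × 10^5 cells/mL / 2720 = 110 cells/mL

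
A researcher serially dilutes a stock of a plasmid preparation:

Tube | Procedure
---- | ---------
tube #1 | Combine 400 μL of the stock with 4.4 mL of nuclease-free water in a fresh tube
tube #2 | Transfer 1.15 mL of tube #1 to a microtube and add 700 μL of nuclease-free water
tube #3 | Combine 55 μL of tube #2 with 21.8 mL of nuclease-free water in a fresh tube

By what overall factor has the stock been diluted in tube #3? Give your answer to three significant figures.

7.67 × 10^3

Step 1: 400 μL + 4.4 mL = 4800 μL total → factor 4800/400 = 12
Step 2: 1.15 mL + 700 μL = 1.85 mL total → factor 1.85/1.15 = 1.6087
Step 3: 55 μL + 21.8 mL = 21855 μL total → factor 21855/55 = 397.36
Overall dilution factor = 12 × 1.6087 × 397.36 = 7670.8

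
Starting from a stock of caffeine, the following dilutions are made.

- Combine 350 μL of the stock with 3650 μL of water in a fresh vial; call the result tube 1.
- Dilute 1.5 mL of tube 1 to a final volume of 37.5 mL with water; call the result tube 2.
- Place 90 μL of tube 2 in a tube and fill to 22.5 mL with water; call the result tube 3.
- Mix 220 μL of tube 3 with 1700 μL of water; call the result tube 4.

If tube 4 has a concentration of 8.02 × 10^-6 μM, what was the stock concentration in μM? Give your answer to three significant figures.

5.00 μM

Step 1: 350 μL + 3650 μL = 4000 μL total → factor 4000/350 = 11.429
Step 2: 1.5 mL brought to 37.5 mL → factor 37.5/1.5 = 25
Step 3: 90 μL brought to 22.5 mL → factor 22500/90 = 250
Step 4: 220 μL + 1700 μL = 1920 μL total → factor 1920/220 = 8.7273
Overall dilution factor = 11.429 × 25 × 250 × 8.7273 = 6.2338 × 10^5
Stock = 8.02 × 10^-6 μM × 6.2338 × 10^5 = 5.00 μM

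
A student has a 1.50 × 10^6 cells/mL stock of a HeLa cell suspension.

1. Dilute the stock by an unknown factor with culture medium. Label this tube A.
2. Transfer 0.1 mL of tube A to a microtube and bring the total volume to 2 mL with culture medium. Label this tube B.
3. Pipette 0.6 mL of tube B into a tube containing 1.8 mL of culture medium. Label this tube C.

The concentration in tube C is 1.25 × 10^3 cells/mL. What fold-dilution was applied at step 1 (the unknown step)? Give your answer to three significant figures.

15.0-fold

Step 1: unknown factor x
Step 2: 0.1 mL brought to 2 mL → factor 2/0.1 = 20
Step 3: 0.6 mL + 1.8 mL = 2.4 mL total → factor 2.4/0.6 = 4
Product of known-step factors = 80
Overall factor = 1.50 × 10^6 cells/mL / (1.25 × 10^3 cells/mL) = 1200
x = 1200 / 80 = 15.0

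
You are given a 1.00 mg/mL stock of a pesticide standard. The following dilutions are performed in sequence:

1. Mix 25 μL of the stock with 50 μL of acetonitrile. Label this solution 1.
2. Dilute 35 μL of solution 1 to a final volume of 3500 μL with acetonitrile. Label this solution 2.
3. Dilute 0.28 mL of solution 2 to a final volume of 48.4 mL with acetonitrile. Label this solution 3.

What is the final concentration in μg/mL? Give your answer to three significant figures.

0.0193 μg/mL

Step 1: 25 μL + 50 μL = 75 μL total → factor 75/25 = 3
Step 2: 35 μL brought to 3500 μL → factor 3500/35 = 100
Step 3: 0.28 mL brought to 48.4 mL → factor 48.4/0.28 = 172.86
Overall dilution factor = 3 × 100 × 172.86 = 51857
Final = 1.00 mg/mL / 51857 = 1.928 × 10^-5 mg/mL = 0.0193 μg/mL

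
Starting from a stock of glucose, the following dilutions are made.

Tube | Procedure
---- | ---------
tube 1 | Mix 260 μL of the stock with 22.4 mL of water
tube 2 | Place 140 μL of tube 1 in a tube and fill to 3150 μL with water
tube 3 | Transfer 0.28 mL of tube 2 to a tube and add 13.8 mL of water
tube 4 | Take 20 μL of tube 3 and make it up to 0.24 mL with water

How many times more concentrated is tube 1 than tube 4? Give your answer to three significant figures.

Step 1: 260 μL + 22.4 mL = 22660 μL total → factor 22660/260 = 87.154
Step 2: 140 μL brought to 3150 μL → factor 3150/140 = 22.5
Step 3: 0.28 mL + 13.8 mL = 14.08 mL total → factor 14.08/0.28 = 50.286
Step 4: 20 μL brought to 0.24 mL → factor 240/20 = 12
Dilution factor to tube 1 = 87.154; to tube 4 = 1.1833 × 10^6
[tube 1]/[tube 4] = (factor to tube 4)/(factor to tube 1) = 1.1833 × 10^6/87.154 = 1.36 × 10^4

1.36 × 10^4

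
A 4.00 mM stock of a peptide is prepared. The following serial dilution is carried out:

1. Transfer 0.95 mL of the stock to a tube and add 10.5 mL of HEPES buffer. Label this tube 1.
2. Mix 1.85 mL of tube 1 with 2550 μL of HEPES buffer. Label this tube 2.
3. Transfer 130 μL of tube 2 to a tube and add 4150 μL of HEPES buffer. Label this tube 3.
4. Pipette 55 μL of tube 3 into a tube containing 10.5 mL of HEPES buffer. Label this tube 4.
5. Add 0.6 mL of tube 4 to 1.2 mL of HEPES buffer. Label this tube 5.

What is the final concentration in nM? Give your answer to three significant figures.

7.36 nM

Step 1: 0.95 mL + 10.5 mL = 11.45 mL total → factor 11.45/0.95 = 12.053
Step 2: 1.85 mL + 2550 μL = 4.4 mL total → factor 4.4/1.85 = 2.3784
Step 3: 130 μL + 4150 μL = 4280 μL total → factor 4280/130 = 32.923
Step 4: 55 μL + 10.5 mL = 10555 μL total → factor 10555/55 = 191.91
Step 5: 0.6 mL + 1.2 mL = 1.8 mL total → factor 1.8/0.6 = 3
Overall dilution factor = 12.053 × 2.3784 × 32.923 × 191.91 × 3 = 5.4335 × 10^5
Final = 4.00 mM / 5.4335 × 10^5 = 7.362 × 10^-6 mM = 7.36 nM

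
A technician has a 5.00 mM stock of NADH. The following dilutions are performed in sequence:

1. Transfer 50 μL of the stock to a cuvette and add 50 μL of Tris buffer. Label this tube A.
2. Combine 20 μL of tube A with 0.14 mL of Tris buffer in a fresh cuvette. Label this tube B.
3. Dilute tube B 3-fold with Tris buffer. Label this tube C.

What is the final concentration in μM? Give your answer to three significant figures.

104 μM

Step 1: 50 μL + 50 μL = 100 μL total → factor 100/50 = 2
Step 2: 20 μL + 0.14 mL = 160 μL total → factor 160/20 = 8
Step 3: 3-fold → factor 3
Overall dilution factor = 2 × 8 × 3 = 48
Final = 5.00 mM / 48 = 0.1042 mM = 104 μM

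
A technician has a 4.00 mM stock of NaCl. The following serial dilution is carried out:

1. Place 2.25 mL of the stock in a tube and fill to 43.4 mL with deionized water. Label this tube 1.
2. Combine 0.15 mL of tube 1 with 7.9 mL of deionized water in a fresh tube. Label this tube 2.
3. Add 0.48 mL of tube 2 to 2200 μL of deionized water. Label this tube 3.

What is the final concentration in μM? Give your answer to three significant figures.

Step 1: 2.25 mL brought to 43.4 mL → factor 43.4/2.25 = 19.289
Step 2: 0.15 mL + 7.9 mL = 8.05 mL total → factor 8.05/0.15 = 53.667
Step 3: 0.48 mL + 2200 μL = 2.68 mL total → factor 2.68/0.48 = 5.5833
Overall dilution factor = 19.289 × 53.667 × 5.5833 = 5779.7
Final = 4.00 mM / 5779.7 = 0.0006921 mM = 0.692 μM

0.692 μM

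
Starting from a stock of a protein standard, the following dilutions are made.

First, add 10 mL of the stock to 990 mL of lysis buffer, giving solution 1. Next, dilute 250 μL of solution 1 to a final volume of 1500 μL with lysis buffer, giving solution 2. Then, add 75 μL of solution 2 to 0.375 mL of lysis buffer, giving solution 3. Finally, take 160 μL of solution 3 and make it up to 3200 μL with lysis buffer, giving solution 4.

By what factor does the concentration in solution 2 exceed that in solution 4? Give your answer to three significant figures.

Step 1: 10 mL + 990 mL = 1000 mL total → factor 1000/10 = 100
Step 2: 250 μL brought to 1500 μL → factor 1500/250 = 6
Step 3: 75 μL + 0.375 mL = 450 μL total → factor 450/75 = 6
Step 4: 160 μL brought to 3200 μL → factor 3200/160 = 20
Dilution factor to solution 2 = 600; to solution 4 = 72000
[solution 2]/[solution 4] = (factor to solution 4)/(factor to solution 2) = 72000/600 = 120

120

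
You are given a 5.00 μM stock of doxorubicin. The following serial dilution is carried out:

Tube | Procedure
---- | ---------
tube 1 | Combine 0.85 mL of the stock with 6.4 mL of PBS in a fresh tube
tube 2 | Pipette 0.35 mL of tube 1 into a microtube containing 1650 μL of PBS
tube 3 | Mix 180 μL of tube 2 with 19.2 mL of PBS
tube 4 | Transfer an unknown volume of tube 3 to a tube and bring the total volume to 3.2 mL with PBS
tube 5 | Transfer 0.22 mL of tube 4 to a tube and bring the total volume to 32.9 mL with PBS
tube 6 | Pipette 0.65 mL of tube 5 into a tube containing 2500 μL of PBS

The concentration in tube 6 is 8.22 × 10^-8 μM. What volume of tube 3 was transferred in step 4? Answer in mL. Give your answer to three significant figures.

Step 1: 0.85 mL + 6.4 mL = 7.25 mL total → factor 7.25/0.85 = 8.5294
Step 2: 0.35 mL + 1650 μL = 2 mL total → factor 2/0.35 = 5.7143
Step 3: 180 μL + 19.2 mL = 19380 μL total → factor 19380/180 = 107.67
Step 4: v brought to 3.2 mL → factor = 3.2 mL/v
Step 5: 0.22 mL brought to 32.9 mL → factor 32.9/0.22 = 149.55
Step 6: 0.65 mL + 2500 μL = 3.15 mL total → factor 3.15/0.65 = 4.8462
Product of known-step factors = 3.8031 × 10^6
Overall factor = 5.00 μM / (8.22 × 10^-8 μM) = 6.0827 × 10^7
Step-4 factor = 6.0827 × 10^7 / 3.8031 × 10^6 = 15.994
v = 3.2 mL / 15.994 = 0.200 mL

0.200 mL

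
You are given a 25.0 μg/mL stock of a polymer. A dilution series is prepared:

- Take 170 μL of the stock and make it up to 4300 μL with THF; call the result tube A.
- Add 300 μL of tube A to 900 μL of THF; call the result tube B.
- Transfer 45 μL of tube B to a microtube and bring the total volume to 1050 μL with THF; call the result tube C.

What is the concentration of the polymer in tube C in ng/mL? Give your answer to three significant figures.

10.6 ng/mL

Step 1: 170 μL brought to 4300 μL → factor 4300/170 = 25.294
Step 2: 300 μL + 900 μL = 1200 μL total → factor 1200/300 = 4
Step 3: 45 μL brought to 1050 μL → factor 1050/45 = 23.333
Overall dilution factor = 25.294 × 4 × 23.333 = 2360.8
Final = 25.0 μg/mL / 2360.8 = 0.01059 μg/mL = 10.6 ng/mL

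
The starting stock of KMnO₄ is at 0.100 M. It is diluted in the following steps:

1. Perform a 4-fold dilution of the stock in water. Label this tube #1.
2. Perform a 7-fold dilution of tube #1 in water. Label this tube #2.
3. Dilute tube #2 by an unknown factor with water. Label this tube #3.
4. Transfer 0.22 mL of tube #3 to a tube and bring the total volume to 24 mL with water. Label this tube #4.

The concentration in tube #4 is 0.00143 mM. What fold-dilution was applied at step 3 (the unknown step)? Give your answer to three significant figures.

22.9-fold

Step 1: 4-fold → factor 4
Step 2: 7-fold → factor 7
Step 3: unknown factor x
Step 4: 0.22 mL brought to 24 mL → factor 24/0.22 = 109.09
Product of known-step factors = 3054.5
Overall factor = 0.100 M / (0.00143 mM) = 69930
x = 69930 / 3054.5 = 22.9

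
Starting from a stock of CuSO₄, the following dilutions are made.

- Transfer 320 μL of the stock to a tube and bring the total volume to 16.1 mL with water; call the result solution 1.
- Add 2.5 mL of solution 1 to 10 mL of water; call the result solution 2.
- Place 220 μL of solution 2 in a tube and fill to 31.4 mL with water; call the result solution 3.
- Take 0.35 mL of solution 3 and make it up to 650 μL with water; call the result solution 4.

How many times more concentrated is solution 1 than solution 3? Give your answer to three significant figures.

714

Step 1: 320 μL brought to 16.1 mL → factor 16100/320 = 50.312
Step 2: 2.5 mL + 10 mL = 12.5 mL total → factor 12.5/2.5 = 5
Step 3: 220 μL brought to 31.4 mL → factor 31400/220 = 142.73
Dilution factor to solution 1 = 50.312; to solution 3 = 35905
[solution 1]/[solution 3] = (factor to solution 3)/(factor to solution 1) = 35905/50.312 = 714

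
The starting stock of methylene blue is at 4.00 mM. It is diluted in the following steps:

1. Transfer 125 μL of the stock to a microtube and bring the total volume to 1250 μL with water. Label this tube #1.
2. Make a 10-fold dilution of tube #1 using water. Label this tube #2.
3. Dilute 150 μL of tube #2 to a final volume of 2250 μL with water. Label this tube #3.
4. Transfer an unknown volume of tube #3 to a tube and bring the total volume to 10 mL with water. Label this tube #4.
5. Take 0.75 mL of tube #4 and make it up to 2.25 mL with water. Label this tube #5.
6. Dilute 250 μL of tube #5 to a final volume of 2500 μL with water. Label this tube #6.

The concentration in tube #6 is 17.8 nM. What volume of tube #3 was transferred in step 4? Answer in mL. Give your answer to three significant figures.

Step 1: 125 μL brought to 1250 μL → factor 1250/125 = 10
Step 2: 10-fold → factor 10
Step 3: 150 μL brought to 2250 μL → factor 2250/150 = 15
Step 4: v brought to 10 mL → factor = 10 mL/v
Step 5: 0.75 mL brought to 2.25 mL → factor 2.25/0.75 = 3
Step 6: 250 μL brought to 2500 μL → factor 2500/250 = 10
Product of known-step factors = 45000
Overall factor = 4.00 mM / (17.8 nM) = 2.2472 × 10^5
Step-4 factor = 2.2472 × 10^5 / 45000 = 4.9938
v = 10 mL / 4.9938 = 2.00 mL

2.00 mL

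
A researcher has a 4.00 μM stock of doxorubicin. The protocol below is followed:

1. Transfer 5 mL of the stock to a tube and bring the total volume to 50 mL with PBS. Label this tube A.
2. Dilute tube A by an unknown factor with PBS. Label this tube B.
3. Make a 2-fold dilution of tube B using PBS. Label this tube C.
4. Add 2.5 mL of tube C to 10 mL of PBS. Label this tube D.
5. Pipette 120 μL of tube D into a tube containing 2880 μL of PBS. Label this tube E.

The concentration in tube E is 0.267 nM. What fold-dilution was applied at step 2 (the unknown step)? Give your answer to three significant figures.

Step 1: 5 mL brought to 50 mL → factor 50/5 = 10
Step 2: unknown factor x
Step 3: 2-fold → factor 2
Step 4: 2.5 mL + 10 mL = 12.5 mL total → factor 12.5/2.5 = 5
Step 5: 120 μL + 2880 μL = 3000 μL total → factor 3000/120 = 25
Product of known-step factors = 2500
Overall factor = 4.00 μM / (0.267 nM) = 14981
x = 14981 / 2500 = 5.99

5.99-fold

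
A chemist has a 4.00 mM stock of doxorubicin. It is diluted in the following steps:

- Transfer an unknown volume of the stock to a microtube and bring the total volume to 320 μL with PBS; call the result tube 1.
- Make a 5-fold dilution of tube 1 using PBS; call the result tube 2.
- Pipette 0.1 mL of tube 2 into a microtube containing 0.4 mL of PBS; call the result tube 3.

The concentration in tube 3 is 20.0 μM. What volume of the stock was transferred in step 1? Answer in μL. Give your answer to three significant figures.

40.0 μL

Step 1: v brought to 320 μL → factor = 320 μL/v
Step 2: 5-fold → factor 5
Step 3: 0.1 mL + 0.4 mL = 0.5 mL total → factor 0.5/0.1 = 5
Product of known-step factors = 25
Overall factor = 4.00 mM / (20.0 μM) = 200
Step-1 factor = 200 / 25 = 8
v = 320 μL / 8 = 40.0 μL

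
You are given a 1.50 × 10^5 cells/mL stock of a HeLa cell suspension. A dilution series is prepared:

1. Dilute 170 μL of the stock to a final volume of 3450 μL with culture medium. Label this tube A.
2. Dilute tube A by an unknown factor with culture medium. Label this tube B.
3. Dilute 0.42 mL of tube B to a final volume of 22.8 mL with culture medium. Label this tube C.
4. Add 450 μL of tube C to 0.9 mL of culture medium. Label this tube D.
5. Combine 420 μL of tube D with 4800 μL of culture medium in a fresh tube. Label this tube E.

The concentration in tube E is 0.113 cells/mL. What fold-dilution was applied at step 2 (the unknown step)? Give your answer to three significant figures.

Step 1: 170 μL brought to 3450 μL → factor 3450/170 = 20.294
Step 2: unknown factor x
Step 3: 0.42 mL brought to 22.8 mL → factor 22.8/0.42 = 54.286
Step 4: 450 μL + 0.9 mL = 1350 μL total → factor 1350/450 = 3
Step 5: 420 μL + 4800 μL = 5220 μL total → factor 5220/420 = 12.429
Product of known-step factors = 41077
Overall factor = 1.50 × 10^5 cells/mL / (0.113 cells/mL) = 1.3274 × 10^6
x = 1.3274 × 10^6 / 41077 = 32.3

32.3-fold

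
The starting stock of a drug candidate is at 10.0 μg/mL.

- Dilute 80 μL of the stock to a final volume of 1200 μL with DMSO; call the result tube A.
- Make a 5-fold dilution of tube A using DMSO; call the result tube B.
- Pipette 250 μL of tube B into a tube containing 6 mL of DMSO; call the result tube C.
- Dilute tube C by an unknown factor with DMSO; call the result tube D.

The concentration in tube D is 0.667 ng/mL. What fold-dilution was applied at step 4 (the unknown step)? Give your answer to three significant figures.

8.00-fold

Step 1: 80 μL brought to 1200 μL → factor 1200/80 = 15
Step 2: 5-fold → factor 5
Step 3: 250 μL + 6 mL = 6250 μL total → factor 6250/250 = 25
Step 4: unknown factor x
Product of known-step factors = 1875
Overall factor = 10.0 μg/mL / (0.667 ng/mL) = 14993
x = 14993 / 1875 = 8.00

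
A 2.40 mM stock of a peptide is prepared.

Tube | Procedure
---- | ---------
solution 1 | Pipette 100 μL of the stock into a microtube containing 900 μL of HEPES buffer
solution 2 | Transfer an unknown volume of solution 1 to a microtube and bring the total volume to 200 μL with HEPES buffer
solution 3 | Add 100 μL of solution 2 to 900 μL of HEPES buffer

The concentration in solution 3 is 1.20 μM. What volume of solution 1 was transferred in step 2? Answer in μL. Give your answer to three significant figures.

10.0 μL

Step 1: 100 μL + 900 μL = 1000 μL total → factor 1000/100 = 10
Step 2: v brought to 200 μL → factor = 200 μL/v
Step 3: 100 μL + 900 μL = 1000 μL total → factor 1000/100 = 10
Product of known-step factors = 100
Overall factor = 2.40 mM / (1.20 μM) = 2000
Step-2 factor = 2000 / 100 = 20
v = 200 μL / 20 = 10.0 μL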